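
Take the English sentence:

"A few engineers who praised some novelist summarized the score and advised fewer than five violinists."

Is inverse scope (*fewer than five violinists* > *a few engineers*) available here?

*fewer than five violinists* sits inside one conjunct of the coordinate structure (*advised fewer than five violinists*).
Coordinate structures are islands for non-across-the-board movement, QR included.
There is no licit LF on which *fewer than five violinists* c-commands *a few engineers*.

No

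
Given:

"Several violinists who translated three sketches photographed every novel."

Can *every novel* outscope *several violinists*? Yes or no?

Yes

Although the sentence contains a relative clause (*who translated three sketches*), *every novel* is outside it, in the matrix VP.
No island intervenes, so both surface and inverse scope are derivable.
The sentence is scopally ambiguous between *several violinists* > *every novel* and *every novel* > *several violinists*.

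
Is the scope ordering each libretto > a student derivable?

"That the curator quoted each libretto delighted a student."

The target quantifier *each libretto* is part of the sentential subject *that the curator quoted each libretto*.
Clausal subjects are scope islands; QR from inside the subject into the matrix is barred.
So the wide-scope reading for *each libretto* is blocked.

No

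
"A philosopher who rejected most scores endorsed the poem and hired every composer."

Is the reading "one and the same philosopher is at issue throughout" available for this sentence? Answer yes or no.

Yes

The described interpretation is the *a philosopher* > *every composer* scoping.
Nothing needs to raise for *a philosopher* > *every composer*, so no island constraint is at stake.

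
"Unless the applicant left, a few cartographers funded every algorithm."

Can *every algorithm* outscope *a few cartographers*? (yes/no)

Yes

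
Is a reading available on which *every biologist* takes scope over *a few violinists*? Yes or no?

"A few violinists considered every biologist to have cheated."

Yes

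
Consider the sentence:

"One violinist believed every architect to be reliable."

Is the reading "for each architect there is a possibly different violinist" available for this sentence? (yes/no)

That reading corresponds to *every architect* > *one violinist*.
This is an ECM construction: *every architect* is the infinitival subject, Case-marked by the matrix verb, and the infinitive is transparent for QR.
Ordinary QR to a clause-peripheral position gives the wide-scope LF for the lower DP.

Yes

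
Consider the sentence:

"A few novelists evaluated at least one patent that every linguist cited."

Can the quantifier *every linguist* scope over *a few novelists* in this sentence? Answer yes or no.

Structurally, *every linguist* is inside the relative clause *that every linguist cited* modifying *at least one patent*.
Relative clauses are scope islands: a quantifier cannot QR out of a relative clause to take scope in the matrix clause.
The inverse ordering *every linguist* > *a few novelists* is therefore underivable.

No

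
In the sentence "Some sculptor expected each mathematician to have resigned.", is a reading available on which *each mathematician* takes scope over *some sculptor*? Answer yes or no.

Yes

*each mathematician* is the subject of an ECM infinitive — the infinitival complement of an ECM verb is not a scope island, so *each mathematician* can raise into the matrix clause.
With no island boundary between them, the object can take inverse scope over the subject via ordinary QR within the clause.
So *each mathematician* > *some sculptor* is among the available readings.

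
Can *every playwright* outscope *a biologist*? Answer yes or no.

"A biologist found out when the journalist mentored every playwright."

*every playwright* is embedded in the embedded question *when the journalist mentored every playwright*.
The wh-island constraint blocks QR out of an embedded interrogative.
So *every playwright* cannot raise high enough to outscope *a biologist*; only the surface ordering *a biologist* > *every playwright* is available.

No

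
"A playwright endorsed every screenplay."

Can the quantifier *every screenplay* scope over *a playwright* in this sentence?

Yes

Both DPs are arguments of the same predicate; there is no clause or island boundary between them.
With no island boundary between them, the object can take inverse scope over the subject via ordinary QR within the clause.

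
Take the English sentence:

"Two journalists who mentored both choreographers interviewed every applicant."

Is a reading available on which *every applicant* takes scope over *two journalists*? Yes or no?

Yes

The RC *who mentored both choreographers* is an island, but *every applicant* is not inside it — it is the matrix object, a clausemate of *two journalists*.
Nothing blocks QR of the lower DP to a position above the higher one, so inverse scope is available.
So *every applicant* > *two journalists* is among the available readings.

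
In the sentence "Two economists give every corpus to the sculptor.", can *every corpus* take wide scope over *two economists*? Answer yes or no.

Yes

*two economists* and *every corpus* are co-arguments of the matrix verb, with nothing but a clause-internal boundary between them.
Clause-internal QR can adjoin the lower DP above the subject, yielding the inverse reading.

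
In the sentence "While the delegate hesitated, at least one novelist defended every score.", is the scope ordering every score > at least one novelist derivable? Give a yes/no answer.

Yes

*every score* is a matrix argument; the adjunct is an island but the target quantifier is outside it.
QR within a single clause is free, so the lower quantifier may take scope over the higher one.
Both orderings are possible: *at least one novelist* > *every score* and *every score* > *at least one novelist*.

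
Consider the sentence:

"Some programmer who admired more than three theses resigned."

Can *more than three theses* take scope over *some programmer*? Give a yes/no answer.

No

Structurally, *more than three theses* is inside the relative clause *who admired more than three theses*.
Relative clauses block scope extraction: QR cannot target a position outside the modified NP.
So the wide-scope reading for *more than three theses* is blocked.
(Only the surface reading survives: one fixed programmer with respect to all the relevant theses.)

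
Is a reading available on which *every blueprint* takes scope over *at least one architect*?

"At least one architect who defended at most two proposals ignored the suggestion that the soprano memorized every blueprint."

Structurally, *every blueprint* is inside the complex NP *the suggestion that the soprano memorized every blueprint*.
A that-clause complement to a noun is an island; QR cannot cross the NP boundary.
There is no licit LF on which *every blueprint* c-commands *at least one architect*.
(Only the surface reading survives: one fixed architect with respect to all the relevant blueprints.)

No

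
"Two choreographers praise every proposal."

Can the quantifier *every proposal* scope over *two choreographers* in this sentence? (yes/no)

*every proposal* is the matrix object and *two choreographers* the matrix subject; the two are clausemates.
Clause-internal QR can adjoin the lower DP above the subject, yielding the inverse reading.

Yes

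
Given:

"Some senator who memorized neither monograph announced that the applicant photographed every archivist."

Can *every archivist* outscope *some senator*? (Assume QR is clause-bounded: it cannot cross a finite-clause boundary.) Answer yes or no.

No

Structurally, *every archivist* is inside the finite complement clause *that the applicant photographed every archivist*.
With QR restricted to its own tensed clause, the embedded quantifier cannot reach a matrix scope position.
So the wide-scope reading for *every archivist* is blocked.
(Only the surface reading survives: one fixed senator with respect to all the relevant archivists.)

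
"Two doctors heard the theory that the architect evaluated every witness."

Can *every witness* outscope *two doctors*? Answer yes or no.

No

The DP *every witness* is contained in the complex NP *the theory that the architect evaluated every witness*.
Noun-complement clauses are scope islands (the Complex NP Constraint): a quantifier inside one cannot scope into the matrix.
So *every witness* cannot raise high enough to outscope *two doctors*; only the surface ordering *two doctors* > *every witness* is available.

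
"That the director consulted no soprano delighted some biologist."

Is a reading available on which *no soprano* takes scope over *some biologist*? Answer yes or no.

*no soprano* occurs within the sentential subject *that the director consulted no soprano*.
Clausal subjects are scope islands; QR from inside the subject into the matrix is barred.
So *no soprano* cannot raise to a position above *some biologist*.

No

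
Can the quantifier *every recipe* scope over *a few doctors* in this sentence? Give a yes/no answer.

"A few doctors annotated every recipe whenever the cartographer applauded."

Neither queried DP is inside the adjunct, so the adjunct-island constraint does not apply.
Clause-internal QR can adjoin the lower DP above the subject, yielding the inverse reading.
So *every recipe* > *a few doctors* is among the available readings.

Yes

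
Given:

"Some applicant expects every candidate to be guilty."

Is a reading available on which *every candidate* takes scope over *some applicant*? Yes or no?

Yes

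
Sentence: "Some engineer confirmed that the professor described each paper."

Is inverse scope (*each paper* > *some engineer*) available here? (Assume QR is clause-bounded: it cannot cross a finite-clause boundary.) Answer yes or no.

*each paper* sits inside the finite complement clause *that the professor described each paper*.
With QR restricted to its own tensed clause, the embedded quantifier cannot reach a matrix scope position.
There is no licit LF on which *each paper* c-commands *some engineer*.
(Only the surface reading survives: one fixed engineer with respect to all the relevant papers.)

No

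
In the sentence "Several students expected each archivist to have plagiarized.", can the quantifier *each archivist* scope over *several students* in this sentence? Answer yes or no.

ECM infinitives lack a CP barrier, so *each archivist* can QR over the matrix subject *several students*.
No island intervenes, so both surface and inverse scope are derivable.
So *each archivist* > *several students* is among the available readings.

Yes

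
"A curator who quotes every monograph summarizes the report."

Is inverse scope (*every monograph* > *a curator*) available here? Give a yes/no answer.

The target quantifier *every monograph* is part of the relative clause *who quotes every monograph*.
The relative clause forms an island for QR, so the quantifier is confined to the head noun's restrictor.
Hence only narrow scope for *every monograph* (under *a curator*) survives.

No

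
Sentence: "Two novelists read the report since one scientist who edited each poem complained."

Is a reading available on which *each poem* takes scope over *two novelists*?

*each poem* sits inside the relative clause *who edited each poem*, which is itself inside the adjunct *since one scientist who edited each poem complained*.
Even if one barrier were somehow void, the other would still block QR.
Hence only narrow scope for *each poem* (under *two novelists*) survives.

No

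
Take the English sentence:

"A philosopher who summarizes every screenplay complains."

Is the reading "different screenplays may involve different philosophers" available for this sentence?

No

The described interpretation is the *every screenplay* > *a philosopher* scoping.
The target quantifier *every screenplay* is part of the relative clause *who summarizes every screenplay*.
Relative clauses block scope extraction: QR cannot target a position outside the modified NP.
Hence only narrow scope for *every screenplay* (under *a philosopher*) survives.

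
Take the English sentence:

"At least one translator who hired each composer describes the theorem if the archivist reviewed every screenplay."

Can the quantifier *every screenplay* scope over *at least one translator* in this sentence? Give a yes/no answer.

No

*every screenplay* sits inside the adjunct clause *if the archivist reviewed every screenplay*.
The adjunct-island constraint bars QR out of an adverbial clause.
So the wide-scope reading for *every screenplay* is blocked.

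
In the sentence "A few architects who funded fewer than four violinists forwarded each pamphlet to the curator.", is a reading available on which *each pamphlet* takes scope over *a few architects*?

Yes

*each pamphlet* sits in the matrix clause, not in the relative clause on *a few architects*.
No island intervenes, so both surface and inverse scope are derivable.
So *each pamphlet* > *a few architects* is among the available readings.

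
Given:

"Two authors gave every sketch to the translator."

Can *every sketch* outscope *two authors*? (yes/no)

Yes

*every sketch* is the matrix object and *two authors* the matrix subject; the two are clausemates.
QR within a single clause is free, so the lower quantifier may take scope over the higher one.
The sentence is scopally ambiguous between *two authors* > *every sketch* and *every sketch* > *two authors*.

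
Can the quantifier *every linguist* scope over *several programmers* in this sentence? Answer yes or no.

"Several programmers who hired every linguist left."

No

The DP *every linguist* is contained in the relative clause *who hired every linguist*.
Quantifiers inside a relative clause are trapped there; the RC boundary blocks QR.
So *every linguist* cannot raise to a position above *several programmers*.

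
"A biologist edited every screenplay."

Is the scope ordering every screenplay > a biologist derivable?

Yes

*every screenplay* is the matrix object and *a biologist* the matrix subject; the two are clausemates.
Clause-internal QR can adjoin the lower DP above the subject, yielding the inverse reading.
So *every screenplay* > *a biologist* is among the available readings.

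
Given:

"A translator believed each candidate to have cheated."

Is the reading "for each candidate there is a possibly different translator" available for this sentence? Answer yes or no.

Yes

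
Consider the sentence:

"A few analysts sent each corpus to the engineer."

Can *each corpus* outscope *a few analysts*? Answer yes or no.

Both DPs are arguments of the same predicate; there is no clause or island boundary between them.
Ordinary QR to a clause-peripheral position gives the wide-scope LF for the lower DP.

Yes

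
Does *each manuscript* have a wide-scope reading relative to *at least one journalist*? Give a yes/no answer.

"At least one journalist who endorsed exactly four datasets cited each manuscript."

Yes

The RC *who endorsed exactly four datasets* is an island, but *each manuscript* is not inside it — it is the matrix object, a clausemate of *at least one journalist*.
With no island boundary between them, the object can take inverse scope over the subject via ordinary QR within the clause.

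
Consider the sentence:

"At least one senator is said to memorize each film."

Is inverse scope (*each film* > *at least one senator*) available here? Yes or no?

*each film* is inside a raising infinitive, which is transparent to QR (no CP barrier), so it behaves as a matrix argument.
Clause-internal QR can adjoin the lower DP above the subject, yielding the inverse reading.

Yes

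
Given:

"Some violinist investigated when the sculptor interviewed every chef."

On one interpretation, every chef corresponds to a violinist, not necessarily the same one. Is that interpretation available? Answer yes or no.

The described interpretation is the *every chef* > *some violinist* scoping.
The DP *every chef* is contained in the embedded question *when the sculptor interviewed every chef*.
Embedded questions are wh-islands: a quantifier inside an indirect question cannot QR into the matrix clause.
So *every chef* cannot raise high enough to outscope *some violinist*; only the surface ordering *some violinist* > *every chef* is available.

No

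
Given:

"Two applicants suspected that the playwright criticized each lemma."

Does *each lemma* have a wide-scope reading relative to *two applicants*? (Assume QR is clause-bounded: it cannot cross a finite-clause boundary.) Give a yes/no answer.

The DP *each lemma* is contained in the finite complement clause *that the playwright criticized each lemma*.
QR is clause-bounded, so the finite complement is a scope island for the embedded quantifier.
*each lemma* is confined to the island and cannot take scope over *two applicants*.

No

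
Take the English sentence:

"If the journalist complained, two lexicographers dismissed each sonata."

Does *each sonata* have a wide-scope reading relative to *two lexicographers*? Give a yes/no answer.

Yes

The adjunct clause does not contain *each sonata*, which is the matrix object.
With no island boundary between them, the object can take inverse scope over the subject via ordinary QR within the clause.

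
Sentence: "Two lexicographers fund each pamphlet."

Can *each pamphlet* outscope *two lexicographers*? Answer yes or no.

Yes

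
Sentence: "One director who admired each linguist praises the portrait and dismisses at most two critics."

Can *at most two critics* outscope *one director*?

No

*at most two critics* occurs within one conjunct of the coordinate structure (*dismisses at most two critics*).
Asymmetric QR out of one conjunct violates the Coordinate Structure Constraint.
Hence only narrow scope for *at most two critics* (under *one director*) survives.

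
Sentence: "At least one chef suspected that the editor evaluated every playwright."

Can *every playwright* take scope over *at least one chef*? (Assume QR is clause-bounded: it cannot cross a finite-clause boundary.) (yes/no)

No

*every playwright* sits inside the finite complement clause *that the editor evaluated every playwright*.
QR is clause-bounded, so the finite complement is a scope island for the embedded quantifier.
*every playwright* is confined to the island and cannot take scope over *at least one chef*.
(Only the surface reading survives: one fixed chef with respect to all the relevant playwrights.)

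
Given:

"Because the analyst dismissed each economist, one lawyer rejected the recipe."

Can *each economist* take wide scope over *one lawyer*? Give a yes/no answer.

No

Structurally, *each economist* is inside the adjunct clause *because the analyst dismissed each economist*.
Adverbial clauses are not L-marked, so they are barriers for QR — the quantifier cannot escape the adjunct.
The ordering *each economist* > *one lawyer* is therefore underivable.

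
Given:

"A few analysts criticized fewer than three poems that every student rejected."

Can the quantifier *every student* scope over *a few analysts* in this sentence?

The target quantifier *every student* is part of the relative clause *that every student rejected* modifying *fewer than three poems*.
Relative clauses block scope extraction: QR cannot target a position outside the modified NP.
Hence only narrow scope for *every student* (under *a few analysts*) survives.

No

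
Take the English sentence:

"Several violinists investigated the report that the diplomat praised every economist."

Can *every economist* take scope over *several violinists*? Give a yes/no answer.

*every economist* occurs within the complex NP *the report that the diplomat praised every economist*.
Noun-complement clauses are scope islands (the Complex NP Constraint): a quantifier inside one cannot scope into the matrix.
So the wide-scope reading for *every economist* is blocked.

No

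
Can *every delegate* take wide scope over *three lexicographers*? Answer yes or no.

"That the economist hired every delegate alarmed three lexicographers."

The target quantifier *every delegate* is part of the sentential subject *that the economist hired every delegate*.
Subjects — clausal subjects included — are islands for extraction, and QR is no exception.
*every delegate* > *three lexicographers* would require crossing that boundary, which is illicit.

No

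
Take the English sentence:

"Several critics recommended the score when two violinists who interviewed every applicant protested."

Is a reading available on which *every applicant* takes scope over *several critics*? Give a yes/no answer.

No

Structurally, *every applicant* is inside the relative clause *who interviewed every applicant*, which is itself inside the adjunct *when two violinists who interviewed every applicant protested*.
Both the relative clause and the enclosing adjunct are scope islands; QR cannot cross either.
The inverse ordering *every applicant* > *several critics* is therefore underivable.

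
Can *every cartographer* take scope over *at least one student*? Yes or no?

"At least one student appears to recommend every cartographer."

The matrix predicate is a raising verb, whose infinitival complement is not a scope island — *every cartographer* can QR into the matrix clause.
Clause-internal QR can adjoin the lower DP above the subject, yielding the inverse reading.

Yes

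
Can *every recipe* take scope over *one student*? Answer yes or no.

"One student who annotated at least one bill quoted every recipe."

Yes

Although the sentence contains a relative clause (*who annotated at least one bill*), *every recipe* is outside it, in the matrix VP.
Clause-internal QR can adjoin the lower DP above the subject, yielding the inverse reading.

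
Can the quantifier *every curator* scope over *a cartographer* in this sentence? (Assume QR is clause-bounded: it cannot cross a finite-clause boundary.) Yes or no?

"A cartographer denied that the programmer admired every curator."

*every curator* sits inside the finite complement clause *that the programmer admired every curator*.
Under clause-bounded QR, a quantifier in an embedded finite clause cannot raise into the matrix clause.
So *every curator* cannot raise high enough to outscope *a cartographer*; only the surface ordering *a cartographer* > *every curator* is available.
(Only the surface reading survives: one fixed cartographer with respect to all the relevant curators.)

No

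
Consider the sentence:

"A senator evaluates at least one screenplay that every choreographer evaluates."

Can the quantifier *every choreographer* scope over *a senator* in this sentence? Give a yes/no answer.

*every choreographer* occurs within the relative clause *that every choreographer evaluates* modifying *at least one screenplay*.
Quantifiers inside a relative clause are trapped there; the RC boundary blocks QR.
*every choreographer* is confined to the island and cannot take scope over *a senator*.

No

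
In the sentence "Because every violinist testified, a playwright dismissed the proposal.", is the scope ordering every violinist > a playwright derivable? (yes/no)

*every violinist* is embedded in the adjunct clause *because every violinist testified*.
Adverbial clauses are not L-marked, so they are barriers for QR — the quantifier cannot escape the adjunct.
So *every violinist* cannot raise to a position above *a playwright*.

No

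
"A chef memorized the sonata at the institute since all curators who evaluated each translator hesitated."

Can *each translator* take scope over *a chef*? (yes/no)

No

The target quantifier *each translator* is part of the relative clause *who evaluated each translator*, which is itself inside the adjunct *since all curators who evaluated each translator hesitated*.
Two island boundaries intervene — the relative clause and the adjunct. Either alone would block QR.
So *each translator* cannot raise to a position above *a chef*.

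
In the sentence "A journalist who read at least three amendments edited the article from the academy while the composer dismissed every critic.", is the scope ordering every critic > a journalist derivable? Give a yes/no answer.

No

*every critic* sits inside the adjunct clause *while the composer dismissed every critic*.
Adjunct clauses are scope islands: a quantifier inside an adjunct cannot raise into the matrix clause.
Hence only narrow scope for *every critic* (under *a journalist*) survives.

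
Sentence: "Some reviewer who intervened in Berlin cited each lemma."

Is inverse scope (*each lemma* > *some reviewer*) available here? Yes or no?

Yes

*each lemma* is a matrix argument; only *some reviewer* is modified by the relative clause *who intervened in Berlin*, so the RC island is irrelevant to the target quantifier.
QR within a single clause is free, so the lower quantifier may take scope over the higher one.
Both orderings are possible: *some reviewer* > *each lemma* and *each lemma* > *some reviewer*.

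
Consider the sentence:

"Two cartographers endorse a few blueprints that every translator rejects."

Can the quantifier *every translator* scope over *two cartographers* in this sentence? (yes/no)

No

*every translator* occurs within the relative clause *that every translator rejects* modifying *a few blueprints*.
Quantifiers inside a relative clause are trapped there; the RC boundary blocks QR.
So the wide-scope reading for *every translator* is blocked.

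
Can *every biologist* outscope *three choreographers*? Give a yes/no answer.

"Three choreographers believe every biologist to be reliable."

Yes

*every biologist* is the subject of an ECM infinitive — the infinitival complement of an ECM verb is not a scope island, so *every biologist* can raise into the matrix clause.
QR within a single clause is free, so the lower quantifier may take scope over the higher one.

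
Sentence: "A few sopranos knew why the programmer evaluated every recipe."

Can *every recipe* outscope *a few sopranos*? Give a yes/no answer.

No

*every recipe* is embedded in the embedded question *why the programmer evaluated every recipe*.
Embedded questions are wh-islands: a quantifier inside an indirect question cannot QR into the matrix clause.
There is no licit LF on which *every recipe* c-commands *a few sopranos*.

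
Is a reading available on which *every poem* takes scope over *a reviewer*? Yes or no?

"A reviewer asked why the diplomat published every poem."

No

*every poem* sits inside the embedded question *why the diplomat published every poem*.
Embedded wh-clauses are opaque for QR, so the quantifier stays inside the question.
So the wide-scope reading for *every poem* is blocked.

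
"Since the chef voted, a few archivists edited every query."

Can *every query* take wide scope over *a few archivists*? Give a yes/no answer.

Yes

The adjunct island is irrelevant here — *every query* and *a few archivists* are both in the matrix clause.
No island intervenes, so both surface and inverse scope are derivable.
Both orderings are possible: *a few archivists* > *every query* and *every query* > *a few archivists*.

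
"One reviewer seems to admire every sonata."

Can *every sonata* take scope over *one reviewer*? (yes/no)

Yes

Raising constructions are monoclausal for scope purposes; *every sonata* is not separated from *one reviewer* by any island.
Since no island is crossed, the inverse ordering is licensed alongside surface scope.
Both orderings are possible: *one reviewer* > *every sonata* and *every sonata* > *one reviewer*.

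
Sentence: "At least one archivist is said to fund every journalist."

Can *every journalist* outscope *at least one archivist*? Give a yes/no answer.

*every journalist* is the object of the infinitival complement of a raising predicate; raising infinitives are transparent for QR, so the two DPs are in effect clausemates.
Ordinary QR to a clause-peripheral position gives the wide-scope LF for the lower DP.

Yes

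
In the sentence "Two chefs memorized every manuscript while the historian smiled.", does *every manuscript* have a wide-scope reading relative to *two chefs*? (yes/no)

The adjunct clause does not contain *every manuscript*, which is the matrix object.
Nothing blocks QR of the lower DP to a position above the higher one, so inverse scope is available.
Both orderings are possible: *two chefs* > *every manuscript* and *every manuscript* > *two chefs*.

Yes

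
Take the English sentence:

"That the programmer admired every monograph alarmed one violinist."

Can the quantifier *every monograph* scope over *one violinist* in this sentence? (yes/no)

The DP *every monograph* is contained in the sentential subject *that the programmer admired every monograph*.
The subject-island constraint blocks QR out of a clausal subject.
So *every monograph* cannot raise to a position above *one violinist*.

No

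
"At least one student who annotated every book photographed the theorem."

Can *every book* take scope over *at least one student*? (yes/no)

No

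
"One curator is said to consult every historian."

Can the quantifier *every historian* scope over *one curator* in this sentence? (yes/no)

Yes

Infinitival complements of raising predicates do not block QR; *every historian* and *one curator* are effectively clausemates.
QR within a single clause is free, so the lower quantifier may take scope over the higher one.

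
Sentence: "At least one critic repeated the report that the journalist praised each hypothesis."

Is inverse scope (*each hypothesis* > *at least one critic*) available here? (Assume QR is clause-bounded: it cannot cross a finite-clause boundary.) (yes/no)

No

Structurally, *each hypothesis* is inside the complex NP *the report that the journalist praised each hypothesis*.
Noun-complement clauses are scope islands (the Complex NP Constraint): a quantifier inside one cannot scope into the matrix.
So *each hypothesis* cannot raise high enough to outscope *at least one critic*; only the surface ordering *at least one critic* > *each hypothesis* is available.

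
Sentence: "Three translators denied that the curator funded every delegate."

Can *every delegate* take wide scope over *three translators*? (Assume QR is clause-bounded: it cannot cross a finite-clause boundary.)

Structurally, *every delegate* is inside the finite complement clause *that the curator funded every delegate*.
QR is clause-bounded, so the finite complement is a scope island for the embedded quantifier.
Hence only narrow scope for *every delegate* (under *three translators*) survives.

No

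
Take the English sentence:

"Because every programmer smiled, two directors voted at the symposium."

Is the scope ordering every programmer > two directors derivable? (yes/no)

No

The target quantifier *every programmer* is part of the adjunct clause *because every programmer smiled*.
Adverbial clauses are not L-marked, so they are barriers for QR — the quantifier cannot escape the adjunct.
*every programmer* > *two directors* would require crossing that boundary, which is illicit.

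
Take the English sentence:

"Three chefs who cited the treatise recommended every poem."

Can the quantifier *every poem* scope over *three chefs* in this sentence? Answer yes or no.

Yes

*every poem* is a matrix argument; only *three chefs* is modified by the relative clause *who cited the treatise*, so the RC island is irrelevant to the target quantifier.
With no island boundary between them, the object can take inverse scope over the subject via ordinary QR within the clause.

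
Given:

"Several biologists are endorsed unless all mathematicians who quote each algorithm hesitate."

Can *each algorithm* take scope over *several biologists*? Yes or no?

No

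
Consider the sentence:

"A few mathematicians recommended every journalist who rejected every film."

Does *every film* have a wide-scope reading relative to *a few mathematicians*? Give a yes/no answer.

*every film* is embedded in the relative clause *who rejected every film* modifying *every journalist*.
Relative clauses are scope islands: a quantifier cannot QR out of a relative clause to take scope in the matrix clause.
*every film* is confined to the island and cannot take scope over *a few mathematicians*.

No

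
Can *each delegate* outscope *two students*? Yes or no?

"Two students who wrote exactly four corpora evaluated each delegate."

Yes

*each delegate* is a matrix argument; only *two students* is modified by the relative clause *who wrote exactly four corpora*, so the RC island is irrelevant to the target quantifier.
Nothing blocks QR of the lower DP to a position above the higher one, so inverse scope is available.
So *each delegate* > *two students* is among the available readings.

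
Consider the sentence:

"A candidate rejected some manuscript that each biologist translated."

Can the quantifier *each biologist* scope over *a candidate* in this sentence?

Structurally, *each biologist* is inside the relative clause *that each biologist translated* modifying *some manuscript*.
The relative clause forms an island for QR, so the quantifier is confined to the head noun's restrictor.
Hence only narrow scope for *each biologist* (under *a candidate*) survives.
(Only the surface reading survives: one fixed candidate with respect to all the relevant biologists.)

No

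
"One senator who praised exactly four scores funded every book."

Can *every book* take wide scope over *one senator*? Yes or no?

Yes

Although the sentence contains a relative clause (*who praised exactly four scores*), *every book* is outside it, in the matrix VP.
Nothing blocks QR of the lower DP to a position above the higher one, so inverse scope is available.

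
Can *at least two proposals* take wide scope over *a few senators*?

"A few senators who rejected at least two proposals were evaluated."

No

The target quantifier *at least two proposals* is part of the relative clause *who rejected at least two proposals*.
Relative clauses block scope extraction: QR cannot target a position outside the modified NP.
*at least two proposals* > *a few senators* would require crossing that boundary, which is illicit.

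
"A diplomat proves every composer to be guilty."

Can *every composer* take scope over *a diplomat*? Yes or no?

*every composer* is the subject of an ECM infinitive — the infinitival complement of an ECM verb is not a scope island, so *every composer* can raise into the matrix clause.
With no island boundary between them, the object can take inverse scope over the subject via ordinary QR within the clause.

Yes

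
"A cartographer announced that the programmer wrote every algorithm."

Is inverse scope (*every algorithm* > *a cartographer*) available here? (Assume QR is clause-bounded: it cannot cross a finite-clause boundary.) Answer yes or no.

No

*every algorithm* sits inside the finite complement clause *that the programmer wrote every algorithm*.
Under clause-bounded QR, a quantifier in an embedded finite clause cannot raise into the matrix clause.
*every algorithm* is confined to the island and cannot take scope over *a cartographer*.
(Only the surface reading survives: one fixed cartographer with respect to all the relevant algorithms.)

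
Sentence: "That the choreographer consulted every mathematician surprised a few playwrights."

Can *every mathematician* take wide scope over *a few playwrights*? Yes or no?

The DP *every mathematician* is contained in the sentential subject *that the choreographer consulted every mathematician*.
Clausal subjects are scope islands; QR from inside the subject into the matrix is barred.
So the wide-scope reading for *every mathematician* is blocked.

No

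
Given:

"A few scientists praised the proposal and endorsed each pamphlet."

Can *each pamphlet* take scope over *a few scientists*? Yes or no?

No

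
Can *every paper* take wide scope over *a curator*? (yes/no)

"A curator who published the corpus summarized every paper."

The RC *who published the corpus* is an island, but *every paper* is not inside it — it is the matrix object, a clausemate of *a curator*.
No island intervenes, so both surface and inverse scope are derivable.
The sentence is scopally ambiguous between *a curator* > *every paper* and *every paper* > *a curator*.

Yes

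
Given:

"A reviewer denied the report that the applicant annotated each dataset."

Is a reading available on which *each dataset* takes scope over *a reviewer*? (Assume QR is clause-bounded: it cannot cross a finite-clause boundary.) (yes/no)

No

*each dataset* sits inside the complex NP *the report that the applicant annotated each dataset*.
A that-clause complement to a noun is an island; QR cannot cross the NP boundary.
*each dataset* is confined to the island and cannot take scope over *a reviewer*.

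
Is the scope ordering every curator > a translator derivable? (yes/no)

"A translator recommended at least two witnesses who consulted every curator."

*every curator* occurs within the relative clause *who consulted every curator* modifying *at least two witnesses*.
Quantifiers inside a relative clause are trapped there; the RC boundary blocks QR.
Hence only narrow scope for *every curator* (under *a translator*) survives.

No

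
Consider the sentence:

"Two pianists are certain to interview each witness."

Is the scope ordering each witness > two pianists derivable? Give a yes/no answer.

The matrix predicate is a raising verb, whose infinitival complement is not a scope island — *each witness* can QR into the matrix clause.
Clause-internal QR can adjoin the lower DP above the subject, yielding the inverse reading.

Yes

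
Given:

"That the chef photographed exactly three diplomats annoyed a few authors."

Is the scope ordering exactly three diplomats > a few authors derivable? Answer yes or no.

No

*exactly three diplomats* occurs within the sentential subject *that the chef photographed exactly three diplomats*.
Sentential subjects are islands: a quantifier inside the subject clause cannot raise over the matrix predicate.
So the wide-scope reading for *exactly three diplomats* is blocked.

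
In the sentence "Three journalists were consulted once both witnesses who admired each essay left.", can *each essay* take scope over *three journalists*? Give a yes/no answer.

Structurally, *each essay* is inside the relative clause *who admired each essay*, which is itself inside the adjunct *once both witnesses who admired each essay left*.
Two island boundaries intervene — the relative clause and the adjunct. Either alone would block QR.
So *each essay* cannot raise high enough to outscope *three journalists*; only the surface ordering *three journalists* > *each essay* is available.

No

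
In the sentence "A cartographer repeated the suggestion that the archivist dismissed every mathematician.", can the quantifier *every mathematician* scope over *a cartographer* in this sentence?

The target quantifier *every mathematician* is part of the complex NP *the suggestion that the archivist dismissed every mathematician*.
The Complex NP Constraint bars QR out of the complement clause of a noun.
Hence only narrow scope for *every mathematician* (under *a cartographer*) survives.

No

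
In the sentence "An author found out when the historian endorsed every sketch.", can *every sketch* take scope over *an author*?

*every sketch* occurs within the embedded question *when the historian endorsed every sketch*.
Embedded wh-clauses are opaque for QR, so the quantifier stays inside the question.
*every sketch* is confined to the island and cannot take scope over *an author*.
(Only the surface reading survives: one fixed author with respect to all the relevant sketches.)

No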